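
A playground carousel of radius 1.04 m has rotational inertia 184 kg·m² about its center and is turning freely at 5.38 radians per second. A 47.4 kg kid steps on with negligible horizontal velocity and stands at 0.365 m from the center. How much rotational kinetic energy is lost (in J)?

No external torque acts about the center; L_before = L_after.
Added inertia Σmr² = (47.4)(0.365)² = 6.315 kg·m²; I_f = 184.0 + 6.315 = 190.3 kg·m².
ω_f = I_p ω_i / I_f = (184.0)(5.38) / 190.3 = 5.201 rad/s.
KE_i = ½(184.0)(5.380 rad/s)² = 2663 J; KE_f = ½(190.3)(5.201)² = 2575 J.

energy lost ≈ 88.4 J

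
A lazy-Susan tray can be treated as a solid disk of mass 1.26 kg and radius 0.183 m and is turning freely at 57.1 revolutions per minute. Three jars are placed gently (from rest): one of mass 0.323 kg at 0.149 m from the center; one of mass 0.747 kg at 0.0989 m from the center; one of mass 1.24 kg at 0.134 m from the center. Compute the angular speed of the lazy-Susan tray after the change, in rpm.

No external torque acts about the center; L_before = L_after.
I_p = ½(1.26)(0.183)² = 0.02110 kg·m².
Added inertia Σmr² = (0.323)(0.149)² + (0.747)(0.0989)² + (1.24)(0.134)² = 0.03674 kg·m²; I_f = 0.02110 + 0.03674 = 0.05784 kg·m².
ω_f = I_p ω_i / I_f = (0.02110)(57.1) / 0.05784 = 20.83 rpm.

ω_f ≈ 20.8 rpm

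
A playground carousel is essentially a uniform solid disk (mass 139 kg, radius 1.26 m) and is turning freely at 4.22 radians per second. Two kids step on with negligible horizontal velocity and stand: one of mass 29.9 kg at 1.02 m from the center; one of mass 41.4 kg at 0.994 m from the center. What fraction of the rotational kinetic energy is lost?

The added mass arrives with no angular momentum about the center, and any external torque about the center is negligible, so the system's angular momentum is conserved.
I_p = ½(139)(1.26)² = 110.3 kg·m².
Added inertia Σmr² = (29.9)(1.02)² + (41.4)(0.994)² = 72.01 kg·m²; I_f = 110.3 + 72.01 = 182.4 kg·m².
ω_f = I_p ω_i / I_f = (110.3)(4.22) / 182.4 = 2.553 rad/s.
KE_i = ½(110.3)(4.220 rad/s)² = 982.5 J; KE_f = ½(182.4)(2.553)² = 594.5 J.
Fraction lost = 0.3949.

fraction ≈ 0.395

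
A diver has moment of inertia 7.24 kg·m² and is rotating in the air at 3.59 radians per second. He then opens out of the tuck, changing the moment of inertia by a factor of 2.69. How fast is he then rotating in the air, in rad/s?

No external torque acts about the spin axis, so angular momentum is conserved.
I₂ = 2.69 × 7.24 = 19.48 kg·m².
ω₂ = I₁ω₁ / I₂ = (7.240)(3.59 rad/s) / (19.48) = 1.335 rad/s.

ω₂ ≈ 1.33 rad/s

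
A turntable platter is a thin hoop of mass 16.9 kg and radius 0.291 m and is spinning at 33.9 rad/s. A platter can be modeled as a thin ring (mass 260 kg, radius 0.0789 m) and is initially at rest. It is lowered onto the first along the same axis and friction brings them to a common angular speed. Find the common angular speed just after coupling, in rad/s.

|ω_f| ≈ 15.9 rad/s

The coupling torques are internal; angular momentum about the shared axis is conserved.
Moments of inertia: I_A = (16.9)(0.291)² = 1.431 kg·m²; I_B = (260)(0.0789)² = 1.619 kg·m².
Taking A's sense as positive: L = (1.431)(33.9) = 48.51 kg·m²·rad/s.
Combined I = 1.431 + 1.619 = 3.050 kg·m².
ω_f = L / I = 48.51 / 3.050 = 15.91 rad/s.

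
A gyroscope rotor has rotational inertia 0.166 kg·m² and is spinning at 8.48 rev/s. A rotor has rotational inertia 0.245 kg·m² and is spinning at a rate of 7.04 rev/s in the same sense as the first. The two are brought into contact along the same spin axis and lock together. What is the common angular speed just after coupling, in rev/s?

|ω_f| ≈ 7.62 rev/s

The coupling torques are internal; angular momentum about the shared axis is conserved.
Taking A's sense as positive: L = (0.1660)(8.48) + (0.2450)(7.04) = 3.132 kg·m²·rev/s.
Combined I = 0.1660 + 0.2450 = 0.4110 kg·m².
ω_f = L / I = 3.132 / 0.4110 = 7.622 rev/s.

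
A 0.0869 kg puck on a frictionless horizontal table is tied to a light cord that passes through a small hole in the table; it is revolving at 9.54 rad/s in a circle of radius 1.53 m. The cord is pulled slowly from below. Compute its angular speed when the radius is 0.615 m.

ω₂ ≈ 59.0 rad/s

No torque about the axis ⇒ m r₁² ω₁ = m r₂² ω₂.
ω₂ = ω₁ (r₁/r₂)² = (9.54)(1.53/0.615)² = 59.04 rad/s.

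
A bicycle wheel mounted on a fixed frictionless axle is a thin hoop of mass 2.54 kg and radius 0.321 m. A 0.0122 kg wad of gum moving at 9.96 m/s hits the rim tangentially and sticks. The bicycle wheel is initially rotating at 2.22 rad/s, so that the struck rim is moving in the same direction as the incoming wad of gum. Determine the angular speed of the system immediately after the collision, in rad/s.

About the axle the impulsive forces during the collision are internal, so angular momentum about that axis is conserved.
I_p = (2.54)(0.321)² = 0.2617 kg·m². Taking the sense of the wad of gum's angular momentum as positive, L_{wad} = m v R = (0.0122)(9.96)(0.321) = 0.03901 kg·m²/s.
L_i = +I_p ω_p + m v R = +(0.2617)(2.22) + 0.03901 = 0.6200 kg·m²/s.
After sticking, I_f = I_p + m R² = 0.2617 + (0.0122)(0.321)² = 0.2630 kg·m².
ω_f = L_i / I_f = 0.6200 / 0.2630 = 2.358 rad/s.

|ω_f| ≈ 2.36 rad/s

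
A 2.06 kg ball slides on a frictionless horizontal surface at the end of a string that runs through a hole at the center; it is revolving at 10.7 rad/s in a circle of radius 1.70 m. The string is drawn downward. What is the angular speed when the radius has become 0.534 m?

ω₂ ≈ 108 rad/s

The constraining force is radial, so m r² ω about the center is conserved.
ω₂ = ω₁ (r₁/r₂)² = (10.7)(1.70/0.534)² = 108.4 rad/s.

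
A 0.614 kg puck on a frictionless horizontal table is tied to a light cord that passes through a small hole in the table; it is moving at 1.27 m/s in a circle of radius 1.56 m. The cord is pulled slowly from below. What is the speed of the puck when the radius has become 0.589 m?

The only horizontal force on the mass is along the cord (radial), so it exerts no torque about the hole and angular momentum m v r is conserved.
v₂ = v₁ r₁ / r₂ = (1.27)(1.56) / (0.589) = 3.364 m/s.

v₂ ≈ 3.36 m/s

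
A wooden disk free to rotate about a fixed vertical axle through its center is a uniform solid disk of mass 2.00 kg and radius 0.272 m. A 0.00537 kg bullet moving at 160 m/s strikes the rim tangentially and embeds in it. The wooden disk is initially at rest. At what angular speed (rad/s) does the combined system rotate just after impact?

|ω_f| ≈ 3.14 rad/s

About the axle the impulsive forces during the collision are internal, so angular momentum about that axis is conserved.
I_p = ½(2.00)(0.272)² = 0.07398 kg·m². Taking the sense of the bullet's angular momentum as positive, L_{bullet} = m v R = (0.00537)(160)(0.272) = 0.2337 kg·m²/s.
L_i = 0 + 0.2337 = 0.2337 kg·m²/s.
After sticking, I_f = I_p + m R² = 0.07398 + (0.00537)(0.272)² = 0.07438 kg·m².
ω_f = L_i / I_f = 0.2337 / 0.07438 = 3.142 rad/s.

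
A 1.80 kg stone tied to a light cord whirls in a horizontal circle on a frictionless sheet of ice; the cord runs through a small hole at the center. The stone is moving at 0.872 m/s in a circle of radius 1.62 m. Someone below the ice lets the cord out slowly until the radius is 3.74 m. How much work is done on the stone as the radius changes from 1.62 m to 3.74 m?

The only horizontal force on the mass is along the cord (radial), so it exerts no torque about the hole and angular momentum m v r is conserved.
v₂ = v₁ r₁ / r₂ = (0.872)(1.62) / (3.74) = 0.3777 m/s.
W = ΔKE = ½m(v₂² − v₁²) = -0.5559 J.

W ≈ -0.556 J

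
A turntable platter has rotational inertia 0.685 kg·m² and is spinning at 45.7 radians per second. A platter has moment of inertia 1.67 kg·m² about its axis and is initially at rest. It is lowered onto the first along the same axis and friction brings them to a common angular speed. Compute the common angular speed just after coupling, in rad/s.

|ω_f| ≈ 13.3 rad/s

The coupling torques are internal; angular momentum about the shared axis is conserved.
Taking A's sense as positive: L = (0.6850)(45.7) = 31.30 kg·m²·rad/s.
Combined I = 0.6850 + 1.670 = 2.355 kg·m².
ω_f = L / I = 31.30 / 2.355 = 13.29 rad/s.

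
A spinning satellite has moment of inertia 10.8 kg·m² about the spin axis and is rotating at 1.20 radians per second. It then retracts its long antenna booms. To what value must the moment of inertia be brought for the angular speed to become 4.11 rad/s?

I₂ ≈ 3.15 kg·m²

No external torque acts about the spin axis, so angular momentum is conserved.
I₂ = I₁ω₁ / ω₂ = (10.8)(1.20) / (4.11) = 3.153 kg·m².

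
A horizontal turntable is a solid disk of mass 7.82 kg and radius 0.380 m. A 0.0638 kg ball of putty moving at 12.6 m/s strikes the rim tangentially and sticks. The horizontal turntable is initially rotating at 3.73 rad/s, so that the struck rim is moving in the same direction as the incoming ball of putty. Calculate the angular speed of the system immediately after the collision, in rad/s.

The axle reaction passes through the axle and exerts no torque about it; angular momentum about the axle is conserved through the impact.
I_p = ½(7.82)(0.380)² = 0.5646 kg·m². Taking the sense of the ball of putty's angular momentum as positive, L_{ball} = m v R = (0.0638)(12.6)(0.380) = 0.3055 kg·m²/s.
L_i = +I_p ω_p + m v R = +(0.5646)(3.73) + 0.3055 = 2.411 kg·m²/s.
After sticking, I_f = I_p + m R² = 0.5646 + (0.0638)(0.380)² = 0.5738 kg·m².
ω_f = L_i / I_f = 2.411 / 0.5738 = 4.202 rad/s.

|ω_f| ≈ 4.20 rad/s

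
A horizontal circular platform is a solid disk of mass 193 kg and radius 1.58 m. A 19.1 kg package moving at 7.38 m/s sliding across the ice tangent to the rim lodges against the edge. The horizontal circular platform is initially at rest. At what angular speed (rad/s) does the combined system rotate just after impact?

The axle reaction passes through the central axle and exerts no torque about it; angular momentum about the central axle is conserved through the impact.
I_p = ½(193)(1.58)² = 240.9 kg·m². Taking the sense of the package's angular momentum as positive, L_{package} = m v R = (19.1)(7.38)(1.58) = 222.7 kg·m²/s.
L_i = 0 + 222.7 = 222.7 kg·m²/s.
After sticking, I_f = I_p + m R² = 240.9 + (19.1)(1.58)² = 288.6 kg·m².
ω_f = L_i / I_f = 222.7 / 288.6 = 0.7717 rad/s.

|ω_f| ≈ 0.772 rad/s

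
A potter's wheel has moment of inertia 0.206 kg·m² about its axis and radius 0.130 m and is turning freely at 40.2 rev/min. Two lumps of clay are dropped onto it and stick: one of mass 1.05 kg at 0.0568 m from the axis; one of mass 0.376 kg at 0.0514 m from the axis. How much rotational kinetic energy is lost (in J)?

energy lost ≈ 0.0380 J

No external torque acts about the axis; L_before = L_after.
Added inertia Σmr² = (1.05)(0.0568)² + (0.376)(0.0514)² = 0.004381 kg·m²; I_f = 0.2060 + 0.004381 = 0.2104 kg·m².
ω_f = I_p ω_i / I_f = (0.2060)(40.2) / 0.2104 = 39.36 rpm.
KE_i = ½(0.2060)(4.210 rad/s)² = 1.825 J; KE_f = ½(0.2104)(4.122)² = 1.787 J.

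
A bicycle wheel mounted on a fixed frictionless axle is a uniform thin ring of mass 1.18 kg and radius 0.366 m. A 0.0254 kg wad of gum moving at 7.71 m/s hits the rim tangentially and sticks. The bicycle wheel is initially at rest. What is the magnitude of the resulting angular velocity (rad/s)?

The axle reaction passes through the axle and exerts no torque about it; angular momentum about the axle is conserved through the impact.
I_p = (1.18)(0.366)² = 0.1581 kg·m². Taking the sense of the wad of gum's angular momentum as positive, L_{wad} = m v R = (0.0254)(7.71)(0.366) = 0.07168 kg·m²/s.
L_i = 0 + 0.07168 = 0.07168 kg·m²/s.
After sticking, I_f = I_p + m R² = 0.1581 + (0.0254)(0.366)² = 0.1615 kg·m².
ω_f = L_i / I_f = 0.07168 / 0.1615 = 0.4439 rad/s.

|ω_f| ≈ 0.444 rad/s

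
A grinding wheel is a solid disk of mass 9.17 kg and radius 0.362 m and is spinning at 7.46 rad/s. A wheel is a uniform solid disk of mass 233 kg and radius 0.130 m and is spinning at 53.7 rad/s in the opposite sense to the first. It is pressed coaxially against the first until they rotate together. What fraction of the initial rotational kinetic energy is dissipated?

fraction ≈ 0.302

No external torque acts about the common axis, so total angular momentum is conserved.
Moments of inertia: I_A = ½(9.17)(0.362)² = 0.6008 kg·m²; I_B = ½(233)(0.130)² = 1.969 kg·m².
Taking A's sense as positive: L = (0.6008)(7.46) − (1.969)(53.7) = -101.2 kg·m²·rad/s.
Combined I = 0.6008 + 1.969 = 2.570 kg·m².
ω_f = L / I = -101.2 / 2.570 = -39.40 rad/s.
KE_i = ½ΣIω² = 2855 J; KE_f = ½(2.570)(39.40)² = 1995 J.
Fraction dissipated = (KE_i − KE_f)/KE_i = 0.3015.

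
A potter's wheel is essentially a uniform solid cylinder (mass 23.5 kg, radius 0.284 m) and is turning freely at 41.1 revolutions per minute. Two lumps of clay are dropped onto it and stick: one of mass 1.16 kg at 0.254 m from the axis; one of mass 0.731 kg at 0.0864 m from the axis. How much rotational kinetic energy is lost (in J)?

The added mass arrives with no angular momentum about the axis, and any external torque about the axis is negligible, so the system's angular momentum is conserved.
I_p = ½(23.5)(0.284)² = 0.9477 kg·m².
Added inertia Σmr² = (1.16)(0.254)² + (0.731)(0.0864)² = 0.08030 kg·m²; I_f = 0.9477 + 0.08030 = 1.028 kg·m².
ω_f = I_p ω_i / I_f = (0.9477)(41.1) / 1.028 = 37.89 rpm.
KE_i = ½(0.9477)(4.304 rad/s)² = 8.778 J; KE_f = ½(1.028)(3.968)² = 8.092 J.

energy lost ≈ 0.686 J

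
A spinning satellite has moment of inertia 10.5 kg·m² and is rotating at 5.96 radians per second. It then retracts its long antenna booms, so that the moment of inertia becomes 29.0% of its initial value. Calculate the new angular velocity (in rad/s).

No external torque acts about the spin axis, so angular momentum is conserved.
I₂ = 0.290 × 10.5 = 3.045 kg·m².
ω₂ = I₁ω₁ / I₂ = (10.50)(5.96 rad/s) / (3.045) = 20.55 rad/s.

ω₂ ≈ 20.6 rad/s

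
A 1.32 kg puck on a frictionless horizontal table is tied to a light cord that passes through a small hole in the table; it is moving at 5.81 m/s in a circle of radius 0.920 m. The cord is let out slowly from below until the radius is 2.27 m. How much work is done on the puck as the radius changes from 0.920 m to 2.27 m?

W ≈ -18.6 J

The only horizontal force on the mass is along the cord (radial), so it exerts no torque about the hole and angular momentum m v r is conserved.
v₂ = v₁ r₁ / r₂ = (5.81)(0.920) / (2.27) = 2.355 m/s.
W = ΔKE = ½m(v₂² − v₁²) = -18.62 J.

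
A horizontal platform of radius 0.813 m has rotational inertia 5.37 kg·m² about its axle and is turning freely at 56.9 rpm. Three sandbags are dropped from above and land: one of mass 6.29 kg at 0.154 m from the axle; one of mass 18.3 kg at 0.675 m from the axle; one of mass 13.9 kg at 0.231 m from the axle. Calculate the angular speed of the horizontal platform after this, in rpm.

No external torque acts about the axle; L_before = L_after.
Added inertia Σmr² = (6.29)(0.154)² + (18.3)(0.675)² + (13.9)(0.231)² = 9.229 kg·m²; I_f = 5.370 + 9.229 = 14.60 kg·m².
ω_f = I_p ω_i / I_f = (5.370)(56.9) / 14.60 = 20.93 rpm.

ω_f ≈ 20.9 rpm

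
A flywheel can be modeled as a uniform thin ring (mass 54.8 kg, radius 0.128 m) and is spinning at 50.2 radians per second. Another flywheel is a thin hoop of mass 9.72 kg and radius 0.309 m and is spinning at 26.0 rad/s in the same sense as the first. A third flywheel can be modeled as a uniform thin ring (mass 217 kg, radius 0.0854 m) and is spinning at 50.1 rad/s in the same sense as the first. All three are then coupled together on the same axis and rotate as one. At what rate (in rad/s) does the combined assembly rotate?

No external torque acts about the common axis, so total angular momentum is conserved.
Moments of inertia: I_A = (54.8)(0.128)² = 0.8978 kg·m²; I_B = (9.72)(0.309)² = 0.9281 kg·m²; I_C = (217)(0.0854)² = 1.583 kg·m².
Taking A's sense as positive: L = (0.8978)(50.2) + (0.9281)(26.0) + (1.583)(50.1) = 148.5 kg·m²·rad/s.
Combined I = 0.8978 + 0.9281 + 1.583 = 3.409 kg·m².
ω_f = L / I = 148.5 / 3.409 = 43.56 rad/s.

|ω_f| ≈ 43.6 rad/s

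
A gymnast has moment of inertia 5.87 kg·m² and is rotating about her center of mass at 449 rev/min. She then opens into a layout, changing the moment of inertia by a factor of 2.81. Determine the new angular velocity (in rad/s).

With no external torque about the axis, L is conserved: I₁ω₁ = I₂ω₂.
I₂ = 2.81 × 5.87 = 16.49 kg·m².
ω₂ = I₁ω₁ / I₂ = (5.870)(449 rpm) / (16.49) = 159.8 rpm = 16.73 rad/s.

ω₂ ≈ 16.7 rad/s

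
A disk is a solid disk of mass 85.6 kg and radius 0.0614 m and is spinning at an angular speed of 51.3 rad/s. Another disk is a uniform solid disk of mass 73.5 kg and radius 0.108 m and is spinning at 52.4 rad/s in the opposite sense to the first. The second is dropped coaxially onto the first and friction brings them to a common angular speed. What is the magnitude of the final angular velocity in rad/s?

No external torque acts about the common axis, so total angular momentum is conserved.
Moments of inertia: I_A = ½(85.6)(0.0614)² = 0.1614 kg·m²; I_B = ½(73.5)(0.108)² = 0.4287 kg·m².
Taking A's sense as positive: L = (0.1614)(51.3) − (0.4287)(52.4) = -14.18 kg·m²·rad/s.
Combined I = 0.1614 + 0.4287 = 0.5900 kg·m².
ω_f = L / I = -14.18 / 0.5900 = -24.04 rad/s.

|ω_f| ≈ 24.0 rad/s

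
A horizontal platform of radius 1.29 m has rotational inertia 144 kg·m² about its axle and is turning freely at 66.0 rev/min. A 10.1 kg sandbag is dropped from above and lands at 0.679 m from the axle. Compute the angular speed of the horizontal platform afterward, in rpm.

The added mass arrives with no angular momentum about the axle, and any external torque about the axle is negligible, so the system's angular momentum is conserved.
Added inertia Σmr² = (10.1)(0.679)² = 4.657 kg·m²; I_f = 144.0 + 4.657 = 148.7 kg·m².
ω_f = I_p ω_i / I_f = (144.0)(66.0) / 148.7 = 63.93 rpm.

ω_f ≈ 63.9 rpm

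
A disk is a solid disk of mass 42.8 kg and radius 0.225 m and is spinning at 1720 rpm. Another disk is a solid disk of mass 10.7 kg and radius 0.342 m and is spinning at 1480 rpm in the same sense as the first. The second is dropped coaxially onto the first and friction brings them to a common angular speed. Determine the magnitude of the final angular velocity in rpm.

The coupling torques are internal; angular momentum about the shared axis is conserved.
Moments of inertia: I_A = ½(42.8)(0.225)² = 1.083 kg·m²; I_B = ½(10.7)(0.342)² = 0.6258 kg·m².
Taking A's sense as positive: L = (1.083)(1720) + (0.6258)(1480) = 2790 kg·m²·rpm.
Combined I = 1.083 + 0.6258 = 1.709 kg·m².
ω_f = L / I = 2790 / 1.709 = 1632 rpm.

|ω_f| ≈ 1630 rpm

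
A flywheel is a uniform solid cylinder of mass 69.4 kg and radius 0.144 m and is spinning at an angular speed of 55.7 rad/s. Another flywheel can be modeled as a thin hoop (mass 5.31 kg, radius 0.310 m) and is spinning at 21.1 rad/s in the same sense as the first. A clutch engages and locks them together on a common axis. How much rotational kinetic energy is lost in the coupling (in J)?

No external torque acts about the common axis, so total angular momentum is conserved.
Moments of inertia: I_A = ½(69.4)(0.144)² = 0.7195 kg·m²; I_B = (5.31)(0.310)² = 0.5103 kg·m².
Taking A's sense as positive: L = (0.7195)(55.7) + (0.5103)(21.1) = 50.85 kg·m²·rad/s.
Combined I = 0.7195 + 0.5103 = 1.230 kg·m².
ω_f = L / I = 50.85 / 1.230 = 41.34 rad/s.
KE_i = ½ΣIω² = 1230 J; KE_f = ½(1.230)(41.34)² = 1051 J.

ΔKE lost ≈ 179 J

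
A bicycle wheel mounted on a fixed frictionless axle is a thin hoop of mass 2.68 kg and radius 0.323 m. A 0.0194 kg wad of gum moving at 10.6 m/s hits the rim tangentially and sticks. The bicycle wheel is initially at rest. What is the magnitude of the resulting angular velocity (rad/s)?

About the axle the impulsive forces during the collision are internal, so angular momentum about that axis is conserved.
I_p = (2.68)(0.323)² = 0.2796 kg·m². Taking the sense of the wad of gum's angular momentum as positive, L_{wad} = m v R = (0.0194)(10.6)(0.323) = 0.06642 kg·m²/s.
L_i = 0 + 0.06642 = 0.06642 kg·m²/s.
After sticking, I_f = I_p + m R² = 0.2796 + (0.0194)(0.323)² = 0.2816 kg·m².
ω_f = L_i / I_f = 0.06642 / 0.2816 = 0.2359 rad/s.

|ω_f| ≈ 0.236 rad/s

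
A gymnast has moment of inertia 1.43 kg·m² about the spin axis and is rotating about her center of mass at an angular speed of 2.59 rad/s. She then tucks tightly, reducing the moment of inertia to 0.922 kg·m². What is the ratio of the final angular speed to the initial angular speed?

ω₂/ω₁ ≈ 1.55

With no external torque about the axis, L is conserved: I₁ω₁ = I₂ω₂.
ω₂/ω₁ = I₁/I₂ = 1.430 / 0.9220 = 1.551.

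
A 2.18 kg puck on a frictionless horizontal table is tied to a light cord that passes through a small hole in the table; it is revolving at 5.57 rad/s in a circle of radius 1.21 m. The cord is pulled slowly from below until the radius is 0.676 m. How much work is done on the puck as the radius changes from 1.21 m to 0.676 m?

W ≈ 109 J

No torque about the axis ⇒ m r₁² ω₁ = m r₂² ω₂.
ω₂ = ω₁ (r₁/r₂)² = (5.57)(1.21/0.676)² = 17.85 rad/s.
W = ΔKE = ½m(v₂² − v₁²) = 109.1 J.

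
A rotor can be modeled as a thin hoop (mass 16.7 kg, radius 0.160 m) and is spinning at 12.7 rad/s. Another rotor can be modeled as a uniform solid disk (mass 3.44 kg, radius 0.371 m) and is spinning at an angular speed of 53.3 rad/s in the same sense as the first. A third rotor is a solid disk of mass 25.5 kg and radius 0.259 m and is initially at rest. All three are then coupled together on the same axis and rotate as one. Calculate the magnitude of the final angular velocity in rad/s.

|ω_f| ≈ 11.9 rad/s

No external torque acts about the common axis, so total angular momentum is conserved.
Moments of inertia: I_A = (16.7)(0.160)² = 0.4275 kg·m²; I_B = ½(3.44)(0.371)² = 0.2367 kg·m²; I_C = ½(25.5)(0.259)² = 0.8553 kg·m².
Taking A's sense as positive: L = (0.4275)(12.7) + (0.2367)(53.3) = 18.05 kg·m²·rad/s.
Combined I = 0.4275 + 0.2367 + 0.8553 = 1.520 kg·m².
ω_f = L / I = 18.05 / 1.520 = 11.88 rad/s.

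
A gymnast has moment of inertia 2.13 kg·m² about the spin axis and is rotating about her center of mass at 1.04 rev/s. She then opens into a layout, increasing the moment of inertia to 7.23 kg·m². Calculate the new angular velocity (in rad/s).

ω₂ ≈ 1.93 rad/s

No external torque acts about the spin axis, so angular momentum is conserved.
ω₂ = I₁ω₁ / I₂ = (2.130)(1.04 rev/s) / (7.230) = 0.3064 rev/s = 1.925 rad/s.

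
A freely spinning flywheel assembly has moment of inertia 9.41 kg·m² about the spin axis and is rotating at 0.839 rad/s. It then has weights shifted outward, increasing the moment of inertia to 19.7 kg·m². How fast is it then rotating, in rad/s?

ω₂ ≈ 0.401 rad/s

No external torque acts about the spin axis, so angular momentum is conserved.
ω₂ = I₁ω₁ / I₂ = (9.410)(0.839 rad/s) / (19.70) = 0.4008 rad/s.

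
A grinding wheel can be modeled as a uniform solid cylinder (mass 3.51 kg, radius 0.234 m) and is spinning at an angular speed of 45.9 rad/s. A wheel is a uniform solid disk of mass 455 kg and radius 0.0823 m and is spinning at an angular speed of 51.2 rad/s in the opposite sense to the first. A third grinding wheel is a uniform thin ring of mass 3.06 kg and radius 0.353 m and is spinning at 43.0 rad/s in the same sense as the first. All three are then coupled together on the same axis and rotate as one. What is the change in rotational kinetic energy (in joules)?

ΔKE ≈ -1640 J

The coupling torques are internal; angular momentum about the shared axis is conserved.
Moments of inertia: I_A = ½(3.51)(0.234)² = 0.09610 kg·m²; I_B = ½(455)(0.0823)² = 1.541 kg·m²; I_C = (3.06)(0.353)² = 0.3813 kg·m².
Taking A's sense as positive: L = (0.09610)(45.9) − (1.541)(51.2) + (0.3813)(43.0) = -58.09 kg·m²·rad/s.
Combined I = 0.09610 + 1.541 + 0.3813 = 2.018 kg·m².
ω_f = L / I = -58.09 / 2.018 = -28.78 rad/s.
KE_i = ½ΣIω² = 2473 J; KE_f = ½(2.018)(28.78)² = 835.9 J.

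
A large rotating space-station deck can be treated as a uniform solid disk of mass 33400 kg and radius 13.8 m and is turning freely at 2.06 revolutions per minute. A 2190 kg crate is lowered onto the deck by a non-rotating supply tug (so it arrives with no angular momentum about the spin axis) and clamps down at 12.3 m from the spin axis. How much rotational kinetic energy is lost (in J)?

energy lost ≈ 6980 J

No external torque acts about the spin axis; L_before = L_after.
I_p = ½(33400)(13.8)² = 3.180e+06 kg·m².
Added inertia Σmr² = (2190)(12.3)² = 3.313e+05 kg·m²; I_f = 3.180e+06 + 3.313e+05 = 3.512e+06 kg·m².
ω_f = I_p ω_i / I_f = (3.180e+06)(2.06) / 3.512e+06 = 1.866 rpm.
KE_i = ½(3.180e+06)(0.2157 rad/s)² = 74000 J; KE_f = ½(3.512e+06)(0.1954)² = 67020 J.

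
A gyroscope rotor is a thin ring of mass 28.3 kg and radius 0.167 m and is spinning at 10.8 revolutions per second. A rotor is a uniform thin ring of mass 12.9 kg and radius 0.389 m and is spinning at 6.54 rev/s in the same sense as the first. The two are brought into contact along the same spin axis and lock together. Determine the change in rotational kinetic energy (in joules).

ΔKE ≈ -201 J

The coupling torques are internal; angular momentum about the shared axis is conserved.
Moments of inertia: I_A = (28.3)(0.167)² = 0.7893 kg·m²; I_B = (12.9)(0.389)² = 1.952 kg·m².
Taking A's sense as positive: L = (0.7893)(10.8) + (1.952)(6.54) = 21.29 kg·m²·rev/s.
Combined I = 0.7893 + 1.952 = 2.741 kg·m².
ω_f = L / I = 21.29 / 2.741 = 7.767 rev/s.
KE_i = ½ΣIω² = 3465 J; KE_f = ½(2.741)(48.80)² = 3264 J.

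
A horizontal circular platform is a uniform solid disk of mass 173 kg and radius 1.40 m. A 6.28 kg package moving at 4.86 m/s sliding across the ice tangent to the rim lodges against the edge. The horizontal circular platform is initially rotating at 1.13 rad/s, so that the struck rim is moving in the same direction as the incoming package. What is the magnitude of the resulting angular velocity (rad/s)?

|ω_f| ≈ 1.29 rad/s

About the central axle the impulsive forces during the collision are internal, so angular momentum about that axis is conserved.
I_p = ½(173)(1.40)² = 169.5 kg·m². Taking the sense of the package's angular momentum as positive, L_{package} = m v R = (6.28)(4.86)(1.40) = 42.73 kg·m²/s.
L_i = +I_p ω_p + m v R = +(169.5)(1.13) + 42.73 = 234.3 kg·m²/s.
After sticking, I_f = I_p + m R² = 169.5 + (6.28)(1.40)² = 181.8 kg·m².
ω_f = L_i / I_f = 234.3 / 181.8 = 1.288 rad/s.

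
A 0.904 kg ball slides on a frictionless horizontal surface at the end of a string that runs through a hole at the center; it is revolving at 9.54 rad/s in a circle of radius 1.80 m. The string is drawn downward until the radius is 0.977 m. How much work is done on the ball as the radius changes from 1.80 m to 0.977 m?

The constraining force is radial, so m r² ω about the center is conserved.
ω₂ = ω₁ (r₁/r₂)² = (9.54)(1.80/0.977)² = 32.38 rad/s.
W = ΔKE = ½m(v₂² − v₁²) = 319.1 J.

W ≈ 319 J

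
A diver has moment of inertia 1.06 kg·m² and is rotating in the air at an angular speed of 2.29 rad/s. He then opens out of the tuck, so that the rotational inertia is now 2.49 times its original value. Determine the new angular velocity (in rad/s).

ω₂ ≈ 0.920 rad/s

With no external torque about the axis, L is conserved: I₁ω₁ = I₂ω₂.
I₂ = 2.49 × 1.06 = 2.639 kg·m².
ω₂ = I₁ω₁ / I₂ = (1.060)(2.29 rad/s) / (2.639) = 0.9197 rad/s.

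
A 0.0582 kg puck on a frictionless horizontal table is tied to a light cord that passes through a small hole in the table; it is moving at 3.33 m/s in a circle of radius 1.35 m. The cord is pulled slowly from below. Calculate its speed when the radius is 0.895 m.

Central (radial) force ⇒ zero torque about the center ⇒ m v r is constant.
v₂ = v₁ r₁ / r₂ = (3.33)(1.35) / (0.895) = 5.023 m/s.

v₂ ≈ 5.02 m/s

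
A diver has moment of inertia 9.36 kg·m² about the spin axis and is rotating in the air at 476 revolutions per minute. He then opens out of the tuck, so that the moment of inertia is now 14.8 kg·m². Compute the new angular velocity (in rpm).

ω₂ ≈ 301 rpm

With no external torque about the axis, L is conserved: I₁ω₁ = I₂ω₂.
ω₂ = I₁ω₁ / I₂ = (9.360)(476 rpm) / (14.80) = 301.0 rpm.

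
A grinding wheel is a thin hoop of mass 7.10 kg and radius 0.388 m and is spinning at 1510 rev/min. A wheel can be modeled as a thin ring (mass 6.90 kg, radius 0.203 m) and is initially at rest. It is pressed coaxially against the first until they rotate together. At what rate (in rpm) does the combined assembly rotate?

No external torque acts about the common axis, so total angular momentum is conserved.
Moments of inertia: I_A = (7.10)(0.388)² = 1.069 kg·m²; I_B = (6.90)(0.203)² = 0.2843 kg·m².
Taking A's sense as positive: L = (1.069)(1510) = 1614 kg·m²·rpm.
Combined I = 1.069 + 0.2843 = 1.353 kg·m².
ω_f = L / I = 1614 / 1.353 = 1193 rpm.

|ω_f| ≈ 1190 rpm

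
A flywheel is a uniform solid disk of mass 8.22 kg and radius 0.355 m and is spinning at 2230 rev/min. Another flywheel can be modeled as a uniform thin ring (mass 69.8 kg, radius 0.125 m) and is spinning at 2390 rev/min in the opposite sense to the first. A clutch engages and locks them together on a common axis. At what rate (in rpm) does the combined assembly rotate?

The coupling torques are internal; angular momentum about the shared axis is conserved.
Moments of inertia: I_A = ½(8.22)(0.355)² = 0.5180 kg·m²; I_B = (69.8)(0.125)² = 1.091 kg·m².
Taking A's sense as positive: L = (0.5180)(2230) − (1.091)(2390) = -1452 kg·m²·rpm.
Combined I = 0.5180 + 1.091 = 1.609 kg·m².
ω_f = L / I = -1452 / 1.609 = -902.4 rpm.

|ω_f| ≈ 902 rpm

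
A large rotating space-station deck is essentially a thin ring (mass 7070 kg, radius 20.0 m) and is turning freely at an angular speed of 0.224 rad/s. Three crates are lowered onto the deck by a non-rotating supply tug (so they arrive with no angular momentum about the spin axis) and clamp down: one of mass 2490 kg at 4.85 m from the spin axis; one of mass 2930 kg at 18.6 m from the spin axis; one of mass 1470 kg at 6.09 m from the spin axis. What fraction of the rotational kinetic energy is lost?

fraction ≈ 0.285

The added mass arrives with no angular momentum about the spin axis, and any external torque about the spin axis is negligible, so the system's angular momentum is conserved.
I_p = (7070)(20.0)² = 2.828e+06 kg·m².
Added inertia Σmr² = (2490)(4.85)² + (2930)(18.6)² + (1470)(6.09)² = 1.127e+06 kg·m²; I_f = 2.828e+06 + 1.127e+06 = 3.955e+06 kg·m².
ω_f = I_p ω_i / I_f = (2.828e+06)(0.224) / 3.955e+06 = 0.1602 rad/s.
KE_i = ½(2.828e+06)(0.2240 rad/s)² = 70950 J; KE_f = ½(3.955e+06)(0.1602)² = 50730 J.
Fraction lost = 0.2849.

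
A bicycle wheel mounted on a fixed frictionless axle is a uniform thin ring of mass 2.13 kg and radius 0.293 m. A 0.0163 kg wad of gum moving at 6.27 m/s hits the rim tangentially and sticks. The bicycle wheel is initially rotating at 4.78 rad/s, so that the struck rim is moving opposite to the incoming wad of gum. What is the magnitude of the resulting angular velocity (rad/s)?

|ω_f| ≈ 4.58 rad/s

The axle reaction passes through the axle and exerts no torque about it; angular momentum about the axle is conserved through the impact.
I_p = (2.13)(0.293)² = 0.1829 kg·m². Taking the sense of the wad of gum's angular momentum as positive, L_{wad} = m v R = (0.0163)(6.27)(0.293) = 0.02994 kg·m²/s.
L_i = −I_p ω_p + m v R = −(0.1829)(4.78) + 0.02994 = -0.8441 kg·m²/s.
After sticking, I_f = I_p + m R² = 0.1829 + (0.0163)(0.293)² = 0.1843 kg·m².
ω_f = L_i / I_f = -0.8441 / 0.1843 = -4.581 rad/s.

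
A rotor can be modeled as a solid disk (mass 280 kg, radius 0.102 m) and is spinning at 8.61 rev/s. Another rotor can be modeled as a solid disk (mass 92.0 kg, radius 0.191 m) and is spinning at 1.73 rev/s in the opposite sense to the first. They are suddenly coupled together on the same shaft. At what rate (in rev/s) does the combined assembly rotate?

The coupling torques are internal; angular momentum about the shared axis is conserved.
Moments of inertia: I_A = ½(280)(0.102)² = 1.457 kg·m²; I_B = ½(92.0)(0.191)² = 1.678 kg·m².
Taking A's sense as positive: L = (1.457)(8.61) − (1.678)(1.73) = 9.638 kg·m²·rev/s.
Combined I = 1.457 + 1.678 = 3.135 kg·m².
ω_f = L / I = 9.638 / 3.135 = 3.075 rev/s.

|ω_f| ≈ 3.07 rev/s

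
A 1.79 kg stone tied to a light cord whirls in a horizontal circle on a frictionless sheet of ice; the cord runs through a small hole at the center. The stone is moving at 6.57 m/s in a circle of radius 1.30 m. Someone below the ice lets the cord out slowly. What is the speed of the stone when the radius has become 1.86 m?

v₂ ≈ 4.59 m/s

The only horizontal force on the mass is along the cord (radial), so it exerts no torque about the hole and angular momentum m v r is conserved.
v₂ = v₁ r₁ / r₂ = (6.57)(1.30) / (1.86) = 4.592 m/s.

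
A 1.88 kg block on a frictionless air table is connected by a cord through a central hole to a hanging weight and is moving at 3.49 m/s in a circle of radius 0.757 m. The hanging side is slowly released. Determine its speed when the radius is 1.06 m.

v₂ ≈ 2.49 m/s

Central (radial) force ⇒ zero torque about the center ⇒ m v r is constant.
v₂ = v₁ r₁ / r₂ = (3.49)(0.757) / (1.06) = 2.492 m/s.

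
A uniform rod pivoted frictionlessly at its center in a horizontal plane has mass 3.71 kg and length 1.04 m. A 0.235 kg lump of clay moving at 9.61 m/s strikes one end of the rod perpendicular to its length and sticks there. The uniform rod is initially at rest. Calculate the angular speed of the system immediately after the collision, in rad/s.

The axle reaction passes through the pivot and exerts no torque about it; angular momentum about the pivot is conserved through the impact.
I_p = (1/12)(3.71)(1.04)² = 0.3344 kg·m². Taking the sense of the lump of clay's angular momentum as positive, L_{lump} = m v R = (0.235)(9.61)(1.04/2) = 1.174 kg·m²/s.
L_i = 0 + 1.174 = 1.174 kg·m²/s.
After sticking, I_f = I_p + m R² = 0.3344 + (0.235)(1.04/2)² = 0.3979 kg·m².
ω_f = L_i / I_f = 1.174 / 0.3979 = 2.951 rad/s.

|ω_f| ≈ 2.95 rad/s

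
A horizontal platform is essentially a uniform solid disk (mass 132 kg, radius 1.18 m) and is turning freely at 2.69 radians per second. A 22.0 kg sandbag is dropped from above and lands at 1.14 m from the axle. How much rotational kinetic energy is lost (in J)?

The added mass arrives with no angular momentum about the axle, and any external torque about the axle is negligible, so the system's angular momentum is conserved.
I_p = ½(132)(1.18)² = 91.90 kg·m².
Added inertia Σmr² = (22.0)(1.14)² = 28.59 kg·m²; I_f = 91.90 + 28.59 = 120.5 kg·m².
ω_f = I_p ω_i / I_f = (91.90)(2.69) / 120.5 = 2.052 rad/s.
KE_i = ½(91.90)(2.690 rad/s)² = 332.5 J; KE_f = ½(120.5)(2.052)² = 253.6 J.

energy lost ≈ 78.9 J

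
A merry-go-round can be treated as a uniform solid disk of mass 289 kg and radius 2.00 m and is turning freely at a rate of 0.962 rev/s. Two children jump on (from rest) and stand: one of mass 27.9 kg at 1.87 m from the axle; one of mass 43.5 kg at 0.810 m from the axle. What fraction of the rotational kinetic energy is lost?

fraction ≈ 0.179

No external torque acts about the axle; L_before = L_after.
I_p = ½(289)(2.00)² = 578.0 kg·m².
Added inertia Σmr² = (27.9)(1.87)² + (43.5)(0.810)² = 126.1 kg·m²; I_f = 578.0 + 126.1 = 704.1 kg·m².
ω_f = I_p ω_i / I_f = (578.0)(0.962) / 704.1 = 0.7897 rev/s.
KE_i = ½(578.0)(6.044 rad/s)² = 10560 J; KE_f = ½(704.1)(4.962)² = 8668 J.
Fraction lost = 0.1791.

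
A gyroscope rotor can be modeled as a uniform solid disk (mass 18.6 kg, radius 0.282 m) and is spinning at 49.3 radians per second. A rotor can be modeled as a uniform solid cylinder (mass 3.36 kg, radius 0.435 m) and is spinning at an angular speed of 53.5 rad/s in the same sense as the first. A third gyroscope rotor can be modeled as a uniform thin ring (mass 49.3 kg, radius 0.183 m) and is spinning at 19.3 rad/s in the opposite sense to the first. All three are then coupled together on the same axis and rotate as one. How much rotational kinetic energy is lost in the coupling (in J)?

The coupling torques are internal; angular momentum about the shared axis is conserved.
Moments of inertia: I_A = ½(18.6)(0.282)² = 0.7396 kg·m²; I_B = ½(3.36)(0.435)² = 0.3179 kg·m²; I_C = (49.3)(0.183)² = 1.651 kg·m².
Taking A's sense as positive: L = (0.7396)(49.3) + (0.3179)(53.5) − (1.651)(19.3) = 21.60 kg·m²·rad/s.
Combined I = 0.7396 + 0.3179 + 1.651 = 2.708 kg·m².
ω_f = L / I = 21.60 / 2.708 = 7.976 rad/s.
KE_i = ½ΣIω² = 1661 J; KE_f = ½(2.708)(7.976)² = 86.16 J.

ΔKE lost ≈ 1580 J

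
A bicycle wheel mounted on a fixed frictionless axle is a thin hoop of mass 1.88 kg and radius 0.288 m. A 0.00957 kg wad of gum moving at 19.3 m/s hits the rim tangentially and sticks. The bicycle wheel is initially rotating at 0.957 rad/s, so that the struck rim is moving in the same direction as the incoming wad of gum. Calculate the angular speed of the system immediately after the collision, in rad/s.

|ω_f| ≈ 1.29 rad/s

The axle reaction passes through the axle and exerts no torque about it; angular momentum about the axle is conserved through the impact.
I_p = (1.88)(0.288)² = 0.1559 kg·m². Taking the sense of the wad of gum's angular momentum as positive, L_{wad} = m v R = (0.00957)(19.3)(0.288) = 0.05319 kg·m²/s.
L_i = +I_p ω_p + m v R = +(0.1559)(0.957) + 0.05319 = 0.2024 kg·m²/s.
After sticking, I_f = I_p + m R² = 0.1559 + (0.00957)(0.288)² = 0.1567 kg·m².
ω_f = L_i / I_f = 0.2024 / 0.1567 = 1.292 rad/s.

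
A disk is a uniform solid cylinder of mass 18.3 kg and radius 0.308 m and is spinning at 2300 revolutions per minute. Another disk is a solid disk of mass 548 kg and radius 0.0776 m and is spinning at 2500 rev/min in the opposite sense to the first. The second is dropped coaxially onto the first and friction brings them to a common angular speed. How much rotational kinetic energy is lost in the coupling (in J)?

ΔKE lost ≈ 71900 J

The coupling torques are internal; angular momentum about the shared axis is conserved.
Moments of inertia: I_A = ½(18.3)(0.308)² = 0.8680 kg·m²; I_B = ½(548)(0.0776)² = 1.650 kg·m².
Taking A's sense as positive: L = (0.8680)(2300) − (1.650)(2500) = -2128 kg·m²·rpm.
Combined I = 0.8680 + 1.650 = 2.518 kg·m².
ω_f = L / I = -2128 / 2.518 = -845.3 rpm.
KE_i = ½ΣIω² = 81720 J; KE_f = ½(2.518)(88.52)² = 9866 J.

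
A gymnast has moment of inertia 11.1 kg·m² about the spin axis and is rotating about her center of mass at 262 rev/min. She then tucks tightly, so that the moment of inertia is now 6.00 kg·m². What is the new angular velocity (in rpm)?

No external torque acts about the spin axis, so angular momentum is conserved.
ω₂ = I₁ω₁ / I₂ = (11.10)(262 rpm) / (6.000) = 484.7 rpm.

ω₂ ≈ 485 rpm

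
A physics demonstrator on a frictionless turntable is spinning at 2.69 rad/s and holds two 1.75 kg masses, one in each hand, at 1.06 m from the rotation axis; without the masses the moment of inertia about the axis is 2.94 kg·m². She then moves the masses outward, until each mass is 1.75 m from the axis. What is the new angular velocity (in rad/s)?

No external torque acts about the spin axis, so angular momentum is conserved.
I₁ = 2.94 + 2(1.75)(1.06)² = 6.873 kg·m²; I₂ = 2.94 + 2(1.75)(1.75)² = 13.66 kg·m².
ω₂ = I₁ω₁ / I₂ = (6.873)(2.69 rad/s) / (13.66) = 1.354 rad/s.

ω₂ ≈ 1.35 rad/s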